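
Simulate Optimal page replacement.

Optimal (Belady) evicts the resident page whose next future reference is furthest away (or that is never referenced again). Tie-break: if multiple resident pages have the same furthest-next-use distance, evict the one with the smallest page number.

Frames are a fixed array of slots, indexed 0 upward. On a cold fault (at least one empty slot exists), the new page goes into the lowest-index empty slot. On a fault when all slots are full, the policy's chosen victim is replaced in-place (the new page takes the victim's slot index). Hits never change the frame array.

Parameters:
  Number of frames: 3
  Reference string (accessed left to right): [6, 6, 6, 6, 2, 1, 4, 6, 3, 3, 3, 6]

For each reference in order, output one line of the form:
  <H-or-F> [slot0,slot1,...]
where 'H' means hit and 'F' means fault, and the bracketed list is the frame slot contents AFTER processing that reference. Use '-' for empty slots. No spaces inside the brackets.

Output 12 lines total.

F [6,-,-]
H [6,-,-]
H [6,-,-]
H [6,-,-]
F [6,2,-]
F [6,2,1]
F [6,2,4]
H [6,2,4]
F [6,3,4]
H [6,3,4]
H [6,3,4]
H [6,3,4]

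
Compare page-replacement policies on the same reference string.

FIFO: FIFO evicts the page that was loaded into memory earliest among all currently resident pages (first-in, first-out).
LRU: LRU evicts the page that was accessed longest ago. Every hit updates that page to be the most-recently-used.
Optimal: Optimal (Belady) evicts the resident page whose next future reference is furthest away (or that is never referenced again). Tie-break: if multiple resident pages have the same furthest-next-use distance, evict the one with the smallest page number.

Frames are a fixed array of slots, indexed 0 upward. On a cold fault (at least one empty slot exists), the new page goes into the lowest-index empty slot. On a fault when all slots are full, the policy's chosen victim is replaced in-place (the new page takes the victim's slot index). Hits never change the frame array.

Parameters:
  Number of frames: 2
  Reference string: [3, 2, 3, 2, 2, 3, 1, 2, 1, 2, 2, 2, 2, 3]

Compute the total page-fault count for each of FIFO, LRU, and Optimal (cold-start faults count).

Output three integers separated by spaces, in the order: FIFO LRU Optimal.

--- FIFO ---
  step 0: ref 3 -> FAULT, frames=[3,-] (faults so far: 1)
  step 1: ref 2 -> FAULT, frames=[3,2] (faults so far: 2)
  step 2: ref 3 -> HIT, frames=[3,2] (faults so far: 2)
  step 3: ref 2 -> HIT, frames=[3,2] (faults so far: 2)
  step 4: ref 2 -> HIT, frames=[3,2] (faults so far: 2)
  step 5: ref 3 -> HIT, frames=[3,2] (faults so far: 2)
  step 6: ref 1 -> FAULT, evict 3, frames=[1,2] (faults so far: 3)
  step 7: ref 2 -> HIT, frames=[1,2] (faults so far: 3)
  step 8: ref 1 -> HIT, frames=[1,2] (faults so far: 3)
  step 9: ref 2 -> HIT, frames=[1,2] (faults so far: 3)
  step 10: ref 2 -> HIT, frames=[1,2] (faults so far: 3)
  step 11: ref 2 -> HIT, frames=[1,2] (faults so far: 3)
  step 12: ref 2 -> HIT, frames=[1,2] (faults so far: 3)
  step 13: ref 3 -> FAULT, evict 2, frames=[1,3] (faults so far: 4)
  FIFO total faults: 4
--- LRU ---
  step 0: ref 3 -> FAULT, frames=[3,-] (faults so far: 1)
  step 1: ref 2 -> FAULT, frames=[3,2] (faults so far: 2)
  step 2: ref 3 -> HIT, frames=[3,2] (faults so far: 2)
  step 3: ref 2 -> HIT, frames=[3,2] (faults so far: 2)
  step 4: ref 2 -> HIT, frames=[3,2] (faults so far: 2)
  step 5: ref 3 -> HIT, frames=[3,2] (faults so far: 2)
  step 6: ref 1 -> FAULT, evict 2, frames=[3,1] (faults so far: 3)
  step 7: ref 2 -> FAULT, evict 3, frames=[2,1] (faults so far: 4)
  step 8: ref 1 -> HIT, frames=[2,1] (faults so far: 4)
  step 9: ref 2 -> HIT, frames=[2,1] (faults so far: 4)
  step 10: ref 2 -> HIT, frames=[2,1] (faults so far: 4)
  step 11: ref 2 -> HIT, frames=[2,1] (faults so far: 4)
  step 12: ref 2 -> HIT, frames=[2,1] (faults so far: 4)
  step 13: ref 3 -> FAULT, evict 1, frames=[2,3] (faults so far: 5)
  LRU total faults: 5
--- Optimal ---
  step 0: ref 3 -> FAULT, frames=[3,-] (faults so far: 1)
  step 1: ref 2 -> FAULT, frames=[3,2] (faults so far: 2)
  step 2: ref 3 -> HIT, frames=[3,2] (faults so far: 2)
  step 3: ref 2 -> HIT, frames=[3,2] (faults so far: 2)
  step 4: ref 2 -> HIT, frames=[3,2] (faults so far: 2)
  step 5: ref 3 -> HIT, frames=[3,2] (faults so far: 2)
  step 6: ref 1 -> FAULT, evict 3, frames=[1,2] (faults so far: 3)
  step 7: ref 2 -> HIT, frames=[1,2] (faults so far: 3)
  step 8: ref 1 -> HIT, frames=[1,2] (faults so far: 3)
  step 9: ref 2 -> HIT, frames=[1,2] (faults so far: 3)
  step 10: ref 2 -> HIT, frames=[1,2] (faults so far: 3)
  step 11: ref 2 -> HIT, frames=[1,2] (faults so far: 3)
  step 12: ref 2 -> HIT, frames=[1,2] (faults so far: 3)
  step 13: ref 3 -> FAULT, evict 1, frames=[3,2] (faults so far: 4)
  Optimal total faults: 4

Answer: 4 5 4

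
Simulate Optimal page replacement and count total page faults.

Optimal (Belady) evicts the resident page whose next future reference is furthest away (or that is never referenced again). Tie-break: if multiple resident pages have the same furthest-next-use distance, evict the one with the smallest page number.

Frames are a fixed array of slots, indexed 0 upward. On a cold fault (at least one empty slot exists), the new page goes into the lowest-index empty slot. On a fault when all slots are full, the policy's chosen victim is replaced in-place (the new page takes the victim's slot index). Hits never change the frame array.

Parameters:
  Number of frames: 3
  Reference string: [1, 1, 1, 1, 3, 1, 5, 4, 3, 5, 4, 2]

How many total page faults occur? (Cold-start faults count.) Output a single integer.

Step 0: ref 1 → FAULT, frames=[1,-,-]
Step 1: ref 1 → HIT, frames=[1,-,-]
Step 2: ref 1 → HIT, frames=[1,-,-]
Step 3: ref 1 → HIT, frames=[1,-,-]
Step 4: ref 3 → FAULT, frames=[1,3,-]
Step 5: ref 1 → HIT, frames=[1,3,-]
Step 6: ref 5 → FAULT, frames=[1,3,5]
Step 7: ref 4 → FAULT (evict 1), frames=[4,3,5]
Step 8: ref 3 → HIT, frames=[4,3,5]
Step 9: ref 5 → HIT, frames=[4,3,5]
Step 10: ref 4 → HIT, frames=[4,3,5]
Step 11: ref 2 → FAULT (evict 3), frames=[4,2,5]
Total faults: 5

Answer: 5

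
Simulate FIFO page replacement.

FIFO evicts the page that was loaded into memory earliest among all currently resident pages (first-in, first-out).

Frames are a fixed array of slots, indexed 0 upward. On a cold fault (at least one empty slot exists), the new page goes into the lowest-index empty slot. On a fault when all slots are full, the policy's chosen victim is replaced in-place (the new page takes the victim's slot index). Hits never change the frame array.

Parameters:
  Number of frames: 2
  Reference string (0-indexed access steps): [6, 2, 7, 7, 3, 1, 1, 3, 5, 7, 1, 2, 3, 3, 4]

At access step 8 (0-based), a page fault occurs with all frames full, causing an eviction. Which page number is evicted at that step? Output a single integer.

Step 0: ref 6 -> FAULT, frames=[6,-]
Step 1: ref 2 -> FAULT, frames=[6,2]
Step 2: ref 7 -> FAULT, evict 6, frames=[7,2]
Step 3: ref 7 -> HIT, frames=[7,2]
Step 4: ref 3 -> FAULT, evict 2, frames=[7,3]
Step 5: ref 1 -> FAULT, evict 7, frames=[1,3]
Step 6: ref 1 -> HIT, frames=[1,3]
Step 7: ref 3 -> HIT, frames=[1,3]
Step 8: ref 5 -> FAULT, evict 3, frames=[1,5]
At step 8: evicted page 3

Answer: 3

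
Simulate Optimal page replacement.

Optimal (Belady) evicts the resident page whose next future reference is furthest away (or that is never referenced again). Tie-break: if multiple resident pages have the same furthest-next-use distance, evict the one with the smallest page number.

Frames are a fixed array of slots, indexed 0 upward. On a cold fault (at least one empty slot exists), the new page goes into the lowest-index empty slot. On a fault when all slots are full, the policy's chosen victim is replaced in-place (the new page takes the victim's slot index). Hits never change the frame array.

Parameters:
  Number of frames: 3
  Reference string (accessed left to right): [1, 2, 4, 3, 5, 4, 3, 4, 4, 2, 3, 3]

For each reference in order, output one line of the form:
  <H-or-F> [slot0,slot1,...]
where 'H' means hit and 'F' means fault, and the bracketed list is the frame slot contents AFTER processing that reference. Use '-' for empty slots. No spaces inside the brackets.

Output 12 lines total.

F [1,-,-]
F [1,2,-]
F [1,2,4]
F [3,2,4]
F [3,5,4]
H [3,5,4]
H [3,5,4]
H [3,5,4]
H [3,5,4]
F [3,5,2]
H [3,5,2]
H [3,5,2]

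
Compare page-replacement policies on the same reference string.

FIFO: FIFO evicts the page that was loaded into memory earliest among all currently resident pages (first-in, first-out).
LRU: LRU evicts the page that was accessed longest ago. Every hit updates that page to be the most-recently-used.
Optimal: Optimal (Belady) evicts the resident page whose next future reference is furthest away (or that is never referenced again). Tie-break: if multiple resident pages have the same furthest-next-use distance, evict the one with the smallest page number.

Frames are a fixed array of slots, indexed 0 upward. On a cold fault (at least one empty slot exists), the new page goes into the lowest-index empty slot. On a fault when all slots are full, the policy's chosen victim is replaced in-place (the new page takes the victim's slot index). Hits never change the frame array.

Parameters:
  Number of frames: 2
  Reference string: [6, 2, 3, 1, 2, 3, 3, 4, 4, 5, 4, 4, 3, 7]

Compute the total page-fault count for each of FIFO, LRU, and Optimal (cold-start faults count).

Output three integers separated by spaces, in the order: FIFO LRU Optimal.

--- FIFO ---
  step 0: ref 6 -> FAULT, frames=[6,-] (faults so far: 1)
  step 1: ref 2 -> FAULT, frames=[6,2] (faults so far: 2)
  step 2: ref 3 -> FAULT, evict 6, frames=[3,2] (faults so far: 3)
  step 3: ref 1 -> FAULT, evict 2, frames=[3,1] (faults so far: 4)
  step 4: ref 2 -> FAULT, evict 3, frames=[2,1] (faults so far: 5)
  step 5: ref 3 -> FAULT, evict 1, frames=[2,3] (faults so far: 6)
  step 6: ref 3 -> HIT, frames=[2,3] (faults so far: 6)
  step 7: ref 4 -> FAULT, evict 2, frames=[4,3] (faults so far: 7)
  step 8: ref 4 -> HIT, frames=[4,3] (faults so far: 7)
  step 9: ref 5 -> FAULT, evict 3, frames=[4,5] (faults so far: 8)
  step 10: ref 4 -> HIT, frames=[4,5] (faults so far: 8)
  step 11: ref 4 -> HIT, frames=[4,5] (faults so far: 8)
  step 12: ref 3 -> FAULT, evict 4, frames=[3,5] (faults so far: 9)
  step 13: ref 7 -> FAULT, evict 5, frames=[3,7] (faults so far: 10)
  FIFO total faults: 10
--- LRU ---
  step 0: ref 6 -> FAULT, frames=[6,-] (faults so far: 1)
  step 1: ref 2 -> FAULT, frames=[6,2] (faults so far: 2)
  step 2: ref 3 -> FAULT, evict 6, frames=[3,2] (faults so far: 3)
  step 3: ref 1 -> FAULT, evict 2, frames=[3,1] (faults so far: 4)
  step 4: ref 2 -> FAULT, evict 3, frames=[2,1] (faults so far: 5)
  step 5: ref 3 -> FAULT, evict 1, frames=[2,3] (faults so far: 6)
  step 6: ref 3 -> HIT, frames=[2,3] (faults so far: 6)
  step 7: ref 4 -> FAULT, evict 2, frames=[4,3] (faults so far: 7)
  step 8: ref 4 -> HIT, frames=[4,3] (faults so far: 7)
  step 9: ref 5 -> FAULT, evict 3, frames=[4,5] (faults so far: 8)
  step 10: ref 4 -> HIT, frames=[4,5] (faults so far: 8)
  step 11: ref 4 -> HIT, frames=[4,5] (faults so far: 8)
  step 12: ref 3 -> FAULT, evict 5, frames=[4,3] (faults so far: 9)
  step 13: ref 7 -> FAULT, evict 4, frames=[7,3] (faults so far: 10)
  LRU total faults: 10
--- Optimal ---
  step 0: ref 6 -> FAULT, frames=[6,-] (faults so far: 1)
  step 1: ref 2 -> FAULT, frames=[6,2] (faults so far: 2)
  step 2: ref 3 -> FAULT, evict 6, frames=[3,2] (faults so far: 3)
  step 3: ref 1 -> FAULT, evict 3, frames=[1,2] (faults so far: 4)
  step 4: ref 2 -> HIT, frames=[1,2] (faults so far: 4)
  step 5: ref 3 -> FAULT, evict 1, frames=[3,2] (faults so far: 5)
  step 6: ref 3 -> HIT, frames=[3,2] (faults so far: 5)
  step 7: ref 4 -> FAULT, evict 2, frames=[3,4] (faults so far: 6)
  step 8: ref 4 -> HIT, frames=[3,4] (faults so far: 6)
  step 9: ref 5 -> FAULT, evict 3, frames=[5,4] (faults so far: 7)
  step 10: ref 4 -> HIT, frames=[5,4] (faults so far: 7)
  step 11: ref 4 -> HIT, frames=[5,4] (faults so far: 7)
  step 12: ref 3 -> FAULT, evict 4, frames=[5,3] (faults so far: 8)
  step 13: ref 7 -> FAULT, evict 3, frames=[5,7] (faults so far: 9)
  Optimal total faults: 9

Answer: 10 10 9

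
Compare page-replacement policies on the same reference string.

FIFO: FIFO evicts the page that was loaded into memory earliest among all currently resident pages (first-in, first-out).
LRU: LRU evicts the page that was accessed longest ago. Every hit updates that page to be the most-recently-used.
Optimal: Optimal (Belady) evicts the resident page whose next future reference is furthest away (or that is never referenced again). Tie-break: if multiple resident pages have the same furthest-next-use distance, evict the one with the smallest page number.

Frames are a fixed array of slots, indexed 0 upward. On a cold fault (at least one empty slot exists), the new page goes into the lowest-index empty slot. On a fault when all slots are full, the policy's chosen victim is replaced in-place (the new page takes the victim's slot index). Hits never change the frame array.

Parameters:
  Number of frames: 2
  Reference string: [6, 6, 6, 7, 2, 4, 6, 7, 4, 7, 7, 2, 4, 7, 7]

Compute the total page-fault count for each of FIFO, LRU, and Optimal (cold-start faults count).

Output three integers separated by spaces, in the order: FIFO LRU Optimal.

--- FIFO ---
  step 0: ref 6 -> FAULT, frames=[6,-] (faults so far: 1)
  step 1: ref 6 -> HIT, frames=[6,-] (faults so far: 1)
  step 2: ref 6 -> HIT, frames=[6,-] (faults so far: 1)
  step 3: ref 7 -> FAULT, frames=[6,7] (faults so far: 2)
  step 4: ref 2 -> FAULT, evict 6, frames=[2,7] (faults so far: 3)
  step 5: ref 4 -> FAULT, evict 7, frames=[2,4] (faults so far: 4)
  step 6: ref 6 -> FAULT, evict 2, frames=[6,4] (faults so far: 5)
  step 7: ref 7 -> FAULT, evict 4, frames=[6,7] (faults so far: 6)
  step 8: ref 4 -> FAULT, evict 6, frames=[4,7] (faults so far: 7)
  step 9: ref 7 -> HIT, frames=[4,7] (faults so far: 7)
  step 10: ref 7 -> HIT, frames=[4,7] (faults so far: 7)
  step 11: ref 2 -> FAULT, evict 7, frames=[4,2] (faults so far: 8)
  step 12: ref 4 -> HIT, frames=[4,2] (faults so far: 8)
  step 13: ref 7 -> FAULT, evict 4, frames=[7,2] (faults so far: 9)
  step 14: ref 7 -> HIT, frames=[7,2] (faults so far: 9)
  FIFO total faults: 9
--- LRU ---
  step 0: ref 6 -> FAULT, frames=[6,-] (faults so far: 1)
  step 1: ref 6 -> HIT, frames=[6,-] (faults so far: 1)
  step 2: ref 6 -> HIT, frames=[6,-] (faults so far: 1)
  step 3: ref 7 -> FAULT, frames=[6,7] (faults so far: 2)
  step 4: ref 2 -> FAULT, evict 6, frames=[2,7] (faults so far: 3)
  step 5: ref 4 -> FAULT, evict 7, frames=[2,4] (faults so far: 4)
  step 6: ref 6 -> FAULT, evict 2, frames=[6,4] (faults so far: 5)
  step 7: ref 7 -> FAULT, evict 4, frames=[6,7] (faults so far: 6)
  step 8: ref 4 -> FAULT, evict 6, frames=[4,7] (faults so far: 7)
  step 9: ref 7 -> HIT, frames=[4,7] (faults so far: 7)
  step 10: ref 7 -> HIT, frames=[4,7] (faults so far: 7)
  step 11: ref 2 -> FAULT, evict 4, frames=[2,7] (faults so far: 8)
  step 12: ref 4 -> FAULT, evict 7, frames=[2,4] (faults so far: 9)
  step 13: ref 7 -> FAULT, evict 2, frames=[7,4] (faults so far: 10)
  step 14: ref 7 -> HIT, frames=[7,4] (faults so far: 10)
  LRU total faults: 10
--- Optimal ---
  step 0: ref 6 -> FAULT, frames=[6,-] (faults so far: 1)
  step 1: ref 6 -> HIT, frames=[6,-] (faults so far: 1)
  step 2: ref 6 -> HIT, frames=[6,-] (faults so far: 1)
  step 3: ref 7 -> FAULT, frames=[6,7] (faults so far: 2)
  step 4: ref 2 -> FAULT, evict 7, frames=[6,2] (faults so far: 3)
  step 5: ref 4 -> FAULT, evict 2, frames=[6,4] (faults so far: 4)
  step 6: ref 6 -> HIT, frames=[6,4] (faults so far: 4)
  step 7: ref 7 -> FAULT, evict 6, frames=[7,4] (faults so far: 5)
  step 8: ref 4 -> HIT, frames=[7,4] (faults so far: 5)
  step 9: ref 7 -> HIT, frames=[7,4] (faults so far: 5)
  step 10: ref 7 -> HIT, frames=[7,4] (faults so far: 5)
  step 11: ref 2 -> FAULT, evict 7, frames=[2,4] (faults so far: 6)
  step 12: ref 4 -> HIT, frames=[2,4] (faults so far: 6)
  step 13: ref 7 -> FAULT, evict 2, frames=[7,4] (faults so far: 7)
  step 14: ref 7 -> HIT, frames=[7,4] (faults so far: 7)
  Optimal total faults: 7

Answer: 9 10 7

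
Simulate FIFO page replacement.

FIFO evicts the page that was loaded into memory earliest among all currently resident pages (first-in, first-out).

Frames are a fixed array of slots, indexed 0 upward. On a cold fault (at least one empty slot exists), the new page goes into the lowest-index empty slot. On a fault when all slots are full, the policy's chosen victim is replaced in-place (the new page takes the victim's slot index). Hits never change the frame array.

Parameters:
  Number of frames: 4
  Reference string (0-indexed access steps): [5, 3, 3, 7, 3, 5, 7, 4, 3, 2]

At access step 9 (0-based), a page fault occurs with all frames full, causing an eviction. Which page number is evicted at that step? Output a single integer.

Answer: 5

Derivation:
Step 0: ref 5 -> FAULT, frames=[5,-,-,-]
Step 1: ref 3 -> FAULT, frames=[5,3,-,-]
Step 2: ref 3 -> HIT, frames=[5,3,-,-]
Step 3: ref 7 -> FAULT, frames=[5,3,7,-]
Step 4: ref 3 -> HIT, frames=[5,3,7,-]
Step 5: ref 5 -> HIT, frames=[5,3,7,-]
Step 6: ref 7 -> HIT, frames=[5,3,7,-]
Step 7: ref 4 -> FAULT, frames=[5,3,7,4]
Step 8: ref 3 -> HIT, frames=[5,3,7,4]
Step 9: ref 2 -> FAULT, evict 5, frames=[2,3,7,4]
At step 9: evicted page 5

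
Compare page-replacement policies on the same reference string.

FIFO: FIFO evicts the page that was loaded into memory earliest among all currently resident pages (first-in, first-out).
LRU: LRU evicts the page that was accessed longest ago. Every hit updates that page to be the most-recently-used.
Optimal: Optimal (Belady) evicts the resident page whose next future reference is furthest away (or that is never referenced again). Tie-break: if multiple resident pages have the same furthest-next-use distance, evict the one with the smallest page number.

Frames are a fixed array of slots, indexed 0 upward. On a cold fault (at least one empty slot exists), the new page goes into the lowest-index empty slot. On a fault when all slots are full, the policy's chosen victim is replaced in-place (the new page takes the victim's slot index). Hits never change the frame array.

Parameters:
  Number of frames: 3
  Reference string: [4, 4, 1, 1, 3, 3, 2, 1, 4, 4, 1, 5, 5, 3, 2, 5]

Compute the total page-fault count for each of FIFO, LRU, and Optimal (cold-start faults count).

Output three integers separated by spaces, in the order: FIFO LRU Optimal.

--- FIFO ---
  step 0: ref 4 -> FAULT, frames=[4,-,-] (faults so far: 1)
  step 1: ref 4 -> HIT, frames=[4,-,-] (faults so far: 1)
  step 2: ref 1 -> FAULT, frames=[4,1,-] (faults so far: 2)
  step 3: ref 1 -> HIT, frames=[4,1,-] (faults so far: 2)
  step 4: ref 3 -> FAULT, frames=[4,1,3] (faults so far: 3)
  step 5: ref 3 -> HIT, frames=[4,1,3] (faults so far: 3)
  step 6: ref 2 -> FAULT, evict 4, frames=[2,1,3] (faults so far: 4)
  step 7: ref 1 -> HIT, frames=[2,1,3] (faults so far: 4)
  step 8: ref 4 -> FAULT, evict 1, frames=[2,4,3] (faults so far: 5)
  step 9: ref 4 -> HIT, frames=[2,4,3] (faults so far: 5)
  step 10: ref 1 -> FAULT, evict 3, frames=[2,4,1] (faults so far: 6)
  step 11: ref 5 -> FAULT, evict 2, frames=[5,4,1] (faults so far: 7)
  step 12: ref 5 -> HIT, frames=[5,4,1] (faults so far: 7)
  step 13: ref 3 -> FAULT, evict 4, frames=[5,3,1] (faults so far: 8)
  step 14: ref 2 -> FAULT, evict 1, frames=[5,3,2] (faults so far: 9)
  step 15: ref 5 -> HIT, frames=[5,3,2] (faults so far: 9)
  FIFO total faults: 9
--- LRU ---
  step 0: ref 4 -> FAULT, frames=[4,-,-] (faults so far: 1)
  step 1: ref 4 -> HIT, frames=[4,-,-] (faults so far: 1)
  step 2: ref 1 -> FAULT, frames=[4,1,-] (faults so far: 2)
  step 3: ref 1 -> HIT, frames=[4,1,-] (faults so far: 2)
  step 4: ref 3 -> FAULT, frames=[4,1,3] (faults so far: 3)
  step 5: ref 3 -> HIT, frames=[4,1,3] (faults so far: 3)
  step 6: ref 2 -> FAULT, evict 4, frames=[2,1,3] (faults so far: 4)
  step 7: ref 1 -> HIT, frames=[2,1,3] (faults so far: 4)
  step 8: ref 4 -> FAULT, evict 3, frames=[2,1,4] (faults so far: 5)
  step 9: ref 4 -> HIT, frames=[2,1,4] (faults so far: 5)
  step 10: ref 1 -> HIT, frames=[2,1,4] (faults so far: 5)
  step 11: ref 5 -> FAULT, evict 2, frames=[5,1,4] (faults so far: 6)
  step 12: ref 5 -> HIT, frames=[5,1,4] (faults so far: 6)
  step 13: ref 3 -> FAULT, evict 4, frames=[5,1,3] (faults so far: 7)
  step 14: ref 2 -> FAULT, evict 1, frames=[5,2,3] (faults so far: 8)
  step 15: ref 5 -> HIT, frames=[5,2,3] (faults so far: 8)
  LRU total faults: 8
--- Optimal ---
  step 0: ref 4 -> FAULT, frames=[4,-,-] (faults so far: 1)
  step 1: ref 4 -> HIT, frames=[4,-,-] (faults so far: 1)
  step 2: ref 1 -> FAULT, frames=[4,1,-] (faults so far: 2)
  step 3: ref 1 -> HIT, frames=[4,1,-] (faults so far: 2)
  step 4: ref 3 -> FAULT, frames=[4,1,3] (faults so far: 3)
  step 5: ref 3 -> HIT, frames=[4,1,3] (faults so far: 3)
  step 6: ref 2 -> FAULT, evict 3, frames=[4,1,2] (faults so far: 4)
  step 7: ref 1 -> HIT, frames=[4,1,2] (faults so far: 4)
  step 8: ref 4 -> HIT, frames=[4,1,2] (faults so far: 4)
  step 9: ref 4 -> HIT, frames=[4,1,2] (faults so far: 4)
  step 10: ref 1 -> HIT, frames=[4,1,2] (faults so far: 4)
  step 11: ref 5 -> FAULT, evict 1, frames=[4,5,2] (faults so far: 5)
  step 12: ref 5 -> HIT, frames=[4,5,2] (faults so far: 5)
  step 13: ref 3 -> FAULT, evict 4, frames=[3,5,2] (faults so far: 6)
  step 14: ref 2 -> HIT, frames=[3,5,2] (faults so far: 6)
  step 15: ref 5 -> HIT, frames=[3,5,2] (faults so far: 6)
  Optimal total faults: 6

Answer: 9 8 6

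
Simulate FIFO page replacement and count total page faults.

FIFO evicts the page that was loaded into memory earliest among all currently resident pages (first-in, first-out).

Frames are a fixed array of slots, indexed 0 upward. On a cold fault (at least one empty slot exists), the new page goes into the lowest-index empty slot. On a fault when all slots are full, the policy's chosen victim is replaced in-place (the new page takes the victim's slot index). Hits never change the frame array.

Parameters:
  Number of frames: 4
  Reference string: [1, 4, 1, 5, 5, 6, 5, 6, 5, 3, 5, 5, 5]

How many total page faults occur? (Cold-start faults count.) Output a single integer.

Answer: 5

Derivation:
Step 0: ref 1 → FAULT, frames=[1,-,-,-]
Step 1: ref 4 → FAULT, frames=[1,4,-,-]
Step 2: ref 1 → HIT, frames=[1,4,-,-]
Step 3: ref 5 → FAULT, frames=[1,4,5,-]
Step 4: ref 5 → HIT, frames=[1,4,5,-]
Step 5: ref 6 → FAULT, frames=[1,4,5,6]
Step 6: ref 5 → HIT, frames=[1,4,5,6]
Step 7: ref 6 → HIT, frames=[1,4,5,6]
Step 8: ref 5 → HIT, frames=[1,4,5,6]
Step 9: ref 3 → FAULT (evict 1), frames=[3,4,5,6]
Step 10: ref 5 → HIT, frames=[3,4,5,6]
Step 11: ref 5 → HIT, frames=[3,4,5,6]
Step 12: ref 5 → HIT, frames=[3,4,5,6]
Total faults: 5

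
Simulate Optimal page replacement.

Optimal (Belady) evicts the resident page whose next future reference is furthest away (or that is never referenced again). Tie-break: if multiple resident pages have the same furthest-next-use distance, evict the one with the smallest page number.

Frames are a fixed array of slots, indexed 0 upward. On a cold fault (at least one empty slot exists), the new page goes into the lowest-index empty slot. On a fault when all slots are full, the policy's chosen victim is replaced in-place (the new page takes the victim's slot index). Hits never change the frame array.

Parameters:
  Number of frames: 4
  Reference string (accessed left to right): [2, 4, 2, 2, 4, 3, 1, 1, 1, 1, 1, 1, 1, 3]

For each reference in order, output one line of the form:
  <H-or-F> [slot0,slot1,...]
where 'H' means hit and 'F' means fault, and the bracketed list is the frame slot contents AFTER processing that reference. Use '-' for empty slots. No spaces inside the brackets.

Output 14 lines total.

F [2,-,-,-]
F [2,4,-,-]
H [2,4,-,-]
H [2,4,-,-]
H [2,4,-,-]
F [2,4,3,-]
F [2,4,3,1]
H [2,4,3,1]
H [2,4,3,1]
H [2,4,3,1]
H [2,4,3,1]
H [2,4,3,1]
H [2,4,3,1]
H [2,4,3,1]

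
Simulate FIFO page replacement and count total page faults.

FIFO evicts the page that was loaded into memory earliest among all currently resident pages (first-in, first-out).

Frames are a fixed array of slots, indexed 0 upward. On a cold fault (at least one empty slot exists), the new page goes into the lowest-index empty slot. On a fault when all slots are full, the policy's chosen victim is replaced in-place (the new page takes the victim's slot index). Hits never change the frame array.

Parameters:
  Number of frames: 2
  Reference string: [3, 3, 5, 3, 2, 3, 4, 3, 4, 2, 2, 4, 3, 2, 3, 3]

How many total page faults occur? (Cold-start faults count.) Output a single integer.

Step 0: ref 3 → FAULT, frames=[3,-]
Step 1: ref 3 → HIT, frames=[3,-]
Step 2: ref 5 → FAULT, frames=[3,5]
Step 3: ref 3 → HIT, frames=[3,5]
Step 4: ref 2 → FAULT (evict 3), frames=[2,5]
Step 5: ref 3 → FAULT (evict 5), frames=[2,3]
Step 6: ref 4 → FAULT (evict 2), frames=[4,3]
Step 7: ref 3 → HIT, frames=[4,3]
Step 8: ref 4 → HIT, frames=[4,3]
Step 9: ref 2 → FAULT (evict 3), frames=[4,2]
Step 10: ref 2 → HIT, frames=[4,2]
Step 11: ref 4 → HIT, frames=[4,2]
Step 12: ref 3 → FAULT (evict 4), frames=[3,2]
Step 13: ref 2 → HIT, frames=[3,2]
Step 14: ref 3 → HIT, frames=[3,2]
Step 15: ref 3 → HIT, frames=[3,2]
Total faults: 7

Answer: 7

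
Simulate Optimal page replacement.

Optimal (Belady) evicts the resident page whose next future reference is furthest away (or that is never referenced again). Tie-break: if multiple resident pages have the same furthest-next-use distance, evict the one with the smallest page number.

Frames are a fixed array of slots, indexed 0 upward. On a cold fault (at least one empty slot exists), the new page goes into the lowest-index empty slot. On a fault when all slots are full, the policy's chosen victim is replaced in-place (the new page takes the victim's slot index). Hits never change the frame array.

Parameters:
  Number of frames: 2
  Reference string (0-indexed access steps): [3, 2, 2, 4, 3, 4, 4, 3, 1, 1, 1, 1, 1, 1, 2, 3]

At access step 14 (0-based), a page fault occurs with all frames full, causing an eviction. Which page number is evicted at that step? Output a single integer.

Answer: 1

Derivation:
Step 0: ref 3 -> FAULT, frames=[3,-]
Step 1: ref 2 -> FAULT, frames=[3,2]
Step 2: ref 2 -> HIT, frames=[3,2]
Step 3: ref 4 -> FAULT, evict 2, frames=[3,4]
Step 4: ref 3 -> HIT, frames=[3,4]
Step 5: ref 4 -> HIT, frames=[3,4]
Step 6: ref 4 -> HIT, frames=[3,4]
Step 7: ref 3 -> HIT, frames=[3,4]
Step 8: ref 1 -> FAULT, evict 4, frames=[3,1]
Step 9: ref 1 -> HIT, frames=[3,1]
Step 10: ref 1 -> HIT, frames=[3,1]
Step 11: ref 1 -> HIT, frames=[3,1]
Step 12: ref 1 -> HIT, frames=[3,1]
Step 13: ref 1 -> HIT, frames=[3,1]
Step 14: ref 2 -> FAULT, evict 1, frames=[3,2]
At step 14: evicted page 1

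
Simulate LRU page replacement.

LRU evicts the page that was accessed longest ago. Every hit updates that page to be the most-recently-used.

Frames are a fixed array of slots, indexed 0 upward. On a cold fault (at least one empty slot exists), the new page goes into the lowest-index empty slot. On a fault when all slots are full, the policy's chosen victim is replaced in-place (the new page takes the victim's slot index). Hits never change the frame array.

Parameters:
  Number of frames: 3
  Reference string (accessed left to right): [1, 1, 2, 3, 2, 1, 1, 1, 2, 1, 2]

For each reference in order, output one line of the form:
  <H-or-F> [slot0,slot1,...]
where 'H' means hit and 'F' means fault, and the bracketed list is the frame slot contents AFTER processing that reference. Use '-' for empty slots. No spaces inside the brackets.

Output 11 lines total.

F [1,-,-]
H [1,-,-]
F [1,2,-]
F [1,2,3]
H [1,2,3]
H [1,2,3]
H [1,2,3]
H [1,2,3]
H [1,2,3]
H [1,2,3]
H [1,2,3]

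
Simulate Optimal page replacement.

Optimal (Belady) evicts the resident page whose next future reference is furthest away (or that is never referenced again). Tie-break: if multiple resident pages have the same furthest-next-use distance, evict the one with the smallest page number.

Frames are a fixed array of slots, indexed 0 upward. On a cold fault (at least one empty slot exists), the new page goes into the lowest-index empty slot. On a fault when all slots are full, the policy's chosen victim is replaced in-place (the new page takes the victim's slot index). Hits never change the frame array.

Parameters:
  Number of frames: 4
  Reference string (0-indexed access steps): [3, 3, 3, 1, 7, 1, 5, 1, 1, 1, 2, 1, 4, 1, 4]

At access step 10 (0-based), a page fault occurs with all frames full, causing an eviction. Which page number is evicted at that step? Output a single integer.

Answer: 3

Derivation:
Step 0: ref 3 -> FAULT, frames=[3,-,-,-]
Step 1: ref 3 -> HIT, frames=[3,-,-,-]
Step 2: ref 3 -> HIT, frames=[3,-,-,-]
Step 3: ref 1 -> FAULT, frames=[3,1,-,-]
Step 4: ref 7 -> FAULT, frames=[3,1,7,-]
Step 5: ref 1 -> HIT, frames=[3,1,7,-]
Step 6: ref 5 -> FAULT, frames=[3,1,7,5]
Step 7: ref 1 -> HIT, frames=[3,1,7,5]
Step 8: ref 1 -> HIT, frames=[3,1,7,5]
Step 9: ref 1 -> HIT, frames=[3,1,7,5]
Step 10: ref 2 -> FAULT, evict 3, frames=[2,1,7,5]
At step 10: evicted page 3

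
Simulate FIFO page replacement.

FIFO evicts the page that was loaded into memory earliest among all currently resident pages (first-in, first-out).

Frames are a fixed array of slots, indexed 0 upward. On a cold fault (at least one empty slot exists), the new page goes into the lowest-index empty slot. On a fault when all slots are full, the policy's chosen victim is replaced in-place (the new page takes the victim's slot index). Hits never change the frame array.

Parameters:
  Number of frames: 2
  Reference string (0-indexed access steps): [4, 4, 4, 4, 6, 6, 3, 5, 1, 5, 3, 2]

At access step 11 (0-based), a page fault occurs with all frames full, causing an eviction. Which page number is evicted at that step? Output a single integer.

Answer: 1

Derivation:
Step 0: ref 4 -> FAULT, frames=[4,-]
Step 1: ref 4 -> HIT, frames=[4,-]
Step 2: ref 4 -> HIT, frames=[4,-]
Step 3: ref 4 -> HIT, frames=[4,-]
Step 4: ref 6 -> FAULT, frames=[4,6]
Step 5: ref 6 -> HIT, frames=[4,6]
Step 6: ref 3 -> FAULT, evict 4, frames=[3,6]
Step 7: ref 5 -> FAULT, evict 6, frames=[3,5]
Step 8: ref 1 -> FAULT, evict 3, frames=[1,5]
Step 9: ref 5 -> HIT, frames=[1,5]
Step 10: ref 3 -> FAULT, evict 5, frames=[1,3]
Step 11: ref 2 -> FAULT, evict 1, frames=[2,3]
At step 11: evicted page 1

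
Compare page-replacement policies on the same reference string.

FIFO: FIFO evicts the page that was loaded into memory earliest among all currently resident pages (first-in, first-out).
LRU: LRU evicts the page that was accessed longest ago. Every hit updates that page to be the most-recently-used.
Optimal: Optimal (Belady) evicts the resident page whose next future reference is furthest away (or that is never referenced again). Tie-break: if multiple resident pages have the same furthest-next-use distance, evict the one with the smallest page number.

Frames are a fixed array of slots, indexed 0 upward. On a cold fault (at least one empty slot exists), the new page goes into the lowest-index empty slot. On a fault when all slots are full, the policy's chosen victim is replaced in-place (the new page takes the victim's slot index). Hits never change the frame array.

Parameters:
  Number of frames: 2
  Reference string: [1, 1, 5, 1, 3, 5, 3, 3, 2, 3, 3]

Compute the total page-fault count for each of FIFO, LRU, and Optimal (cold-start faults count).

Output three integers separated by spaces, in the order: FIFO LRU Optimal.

--- FIFO ---
  step 0: ref 1 -> FAULT, frames=[1,-] (faults so far: 1)
  step 1: ref 1 -> HIT, frames=[1,-] (faults so far: 1)
  step 2: ref 5 -> FAULT, frames=[1,5] (faults so far: 2)
  step 3: ref 1 -> HIT, frames=[1,5] (faults so far: 2)
  step 4: ref 3 -> FAULT, evict 1, frames=[3,5] (faults so far: 3)
  step 5: ref 5 -> HIT, frames=[3,5] (faults so far: 3)
  step 6: ref 3 -> HIT, frames=[3,5] (faults so far: 3)
  step 7: ref 3 -> HIT, frames=[3,5] (faults so far: 3)
  step 8: ref 2 -> FAULT, evict 5, frames=[3,2] (faults so far: 4)
  step 9: ref 3 -> HIT, frames=[3,2] (faults so far: 4)
  step 10: ref 3 -> HIT, frames=[3,2] (faults so far: 4)
  FIFO total faults: 4
--- LRU ---
  step 0: ref 1 -> FAULT, frames=[1,-] (faults so far: 1)
  step 1: ref 1 -> HIT, frames=[1,-] (faults so far: 1)
  step 2: ref 5 -> FAULT, frames=[1,5] (faults so far: 2)
  step 3: ref 1 -> HIT, frames=[1,5] (faults so far: 2)
  step 4: ref 3 -> FAULT, evict 5, frames=[1,3] (faults so far: 3)
  step 5: ref 5 -> FAULT, evict 1, frames=[5,3] (faults so far: 4)
  step 6: ref 3 -> HIT, frames=[5,3] (faults so far: 4)
  step 7: ref 3 -> HIT, frames=[5,3] (faults so far: 4)
  step 8: ref 2 -> FAULT, evict 5, frames=[2,3] (faults so far: 5)
  step 9: ref 3 -> HIT, frames=[2,3] (faults so far: 5)
  step 10: ref 3 -> HIT, frames=[2,3] (faults so far: 5)
  LRU total faults: 5
--- Optimal ---
  step 0: ref 1 -> FAULT, frames=[1,-] (faults so far: 1)
  step 1: ref 1 -> HIT, frames=[1,-] (faults so far: 1)
  step 2: ref 5 -> FAULT, frames=[1,5] (faults so far: 2)
  step 3: ref 1 -> HIT, frames=[1,5] (faults so far: 2)
  step 4: ref 3 -> FAULT, evict 1, frames=[3,5] (faults so far: 3)
  step 5: ref 5 -> HIT, frames=[3,5] (faults so far: 3)
  step 6: ref 3 -> HIT, frames=[3,5] (faults so far: 3)
  step 7: ref 3 -> HIT, frames=[3,5] (faults so far: 3)
  step 8: ref 2 -> FAULT, evict 5, frames=[3,2] (faults so far: 4)
  step 9: ref 3 -> HIT, frames=[3,2] (faults so far: 4)
  step 10: ref 3 -> HIT, frames=[3,2] (faults so far: 4)
  Optimal total faults: 4

Answer: 4 5 4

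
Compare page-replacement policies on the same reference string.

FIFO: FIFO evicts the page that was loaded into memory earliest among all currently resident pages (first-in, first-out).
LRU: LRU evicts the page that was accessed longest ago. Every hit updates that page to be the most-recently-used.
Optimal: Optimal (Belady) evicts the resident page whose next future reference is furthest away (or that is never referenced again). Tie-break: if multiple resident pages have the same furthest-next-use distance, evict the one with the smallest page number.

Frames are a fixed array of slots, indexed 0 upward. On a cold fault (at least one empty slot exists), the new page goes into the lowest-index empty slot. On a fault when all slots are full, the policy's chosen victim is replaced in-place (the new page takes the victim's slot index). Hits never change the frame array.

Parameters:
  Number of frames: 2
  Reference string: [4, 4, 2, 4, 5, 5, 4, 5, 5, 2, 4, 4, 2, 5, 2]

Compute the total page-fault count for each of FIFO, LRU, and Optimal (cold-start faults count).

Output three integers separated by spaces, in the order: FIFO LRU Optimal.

Answer: 6 6 5

Derivation:
--- FIFO ---
  step 0: ref 4 -> FAULT, frames=[4,-] (faults so far: 1)
  step 1: ref 4 -> HIT, frames=[4,-] (faults so far: 1)
  step 2: ref 2 -> FAULT, frames=[4,2] (faults so far: 2)
  step 3: ref 4 -> HIT, frames=[4,2] (faults so far: 2)
  step 4: ref 5 -> FAULT, evict 4, frames=[5,2] (faults so far: 3)
  step 5: ref 5 -> HIT, frames=[5,2] (faults so far: 3)
  step 6: ref 4 -> FAULT, evict 2, frames=[5,4] (faults so far: 4)
  step 7: ref 5 -> HIT, frames=[5,4] (faults so far: 4)
  step 8: ref 5 -> HIT, frames=[5,4] (faults so far: 4)
  step 9: ref 2 -> FAULT, evict 5, frames=[2,4] (faults so far: 5)
  step 10: ref 4 -> HIT, frames=[2,4] (faults so far: 5)
  step 11: ref 4 -> HIT, frames=[2,4] (faults so far: 5)
  step 12: ref 2 -> HIT, frames=[2,4] (faults so far: 5)
  step 13: ref 5 -> FAULT, evict 4, frames=[2,5] (faults so far: 6)
  step 14: ref 2 -> HIT, frames=[2,5] (faults so far: 6)
  FIFO total faults: 6
--- LRU ---
  step 0: ref 4 -> FAULT, frames=[4,-] (faults so far: 1)
  step 1: ref 4 -> HIT, frames=[4,-] (faults so far: 1)
  step 2: ref 2 -> FAULT, frames=[4,2] (faults so far: 2)
  step 3: ref 4 -> HIT, frames=[4,2] (faults so far: 2)
  step 4: ref 5 -> FAULT, evict 2, frames=[4,5] (faults so far: 3)
  step 5: ref 5 -> HIT, frames=[4,5] (faults so far: 3)
  step 6: ref 4 -> HIT, frames=[4,5] (faults so far: 3)
  step 7: ref 5 -> HIT, frames=[4,5] (faults so far: 3)
  step 8: ref 5 -> HIT, frames=[4,5] (faults so far: 3)
  step 9: ref 2 -> FAULT, evict 4, frames=[2,5] (faults so far: 4)
  step 10: ref 4 -> FAULT, evict 5, frames=[2,4] (faults so far: 5)
  step 11: ref 4 -> HIT, frames=[2,4] (faults so far: 5)
  step 12: ref 2 -> HIT, frames=[2,4] (faults so far: 5)
  step 13: ref 5 -> FAULT, evict 4, frames=[2,5] (faults so far: 6)
  step 14: ref 2 -> HIT, frames=[2,5] (faults so far: 6)
  LRU total faults: 6
--- Optimal ---
  step 0: ref 4 -> FAULT, frames=[4,-] (faults so far: 1)
  step 1: ref 4 -> HIT, frames=[4,-] (faults so far: 1)
  step 2: ref 2 -> FAULT, frames=[4,2] (faults so far: 2)
  step 3: ref 4 -> HIT, frames=[4,2] (faults so far: 2)
  step 4: ref 5 -> FAULT, evict 2, frames=[4,5] (faults so far: 3)
  step 5: ref 5 -> HIT, frames=[4,5] (faults so far: 3)
  step 6: ref 4 -> HIT, frames=[4,5] (faults so far: 3)
  step 7: ref 5 -> HIT, frames=[4,5] (faults so far: 3)
  step 8: ref 5 -> HIT, frames=[4,5] (faults so far: 3)
  step 9: ref 2 -> FAULT, evict 5, frames=[4,2] (faults so far: 4)
  step 10: ref 4 -> HIT, frames=[4,2] (faults so far: 4)
  step 11: ref 4 -> HIT, frames=[4,2] (faults so far: 4)
  step 12: ref 2 -> HIT, frames=[4,2] (faults so far: 4)
  step 13: ref 5 -> FAULT, evict 4, frames=[5,2] (faults so far: 5)
  step 14: ref 2 -> HIT, frames=[5,2] (faults so far: 5)
  Optimal total faults: 5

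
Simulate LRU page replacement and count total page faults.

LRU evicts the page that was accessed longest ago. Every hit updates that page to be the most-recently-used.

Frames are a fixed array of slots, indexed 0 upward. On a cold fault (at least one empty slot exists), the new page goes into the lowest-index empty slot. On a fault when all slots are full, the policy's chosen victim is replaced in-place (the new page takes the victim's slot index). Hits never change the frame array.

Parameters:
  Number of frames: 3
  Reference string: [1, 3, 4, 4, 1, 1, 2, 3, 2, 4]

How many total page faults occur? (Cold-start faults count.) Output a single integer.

Answer: 6

Derivation:
Step 0: ref 1 → FAULT, frames=[1,-,-]
Step 1: ref 3 → FAULT, frames=[1,3,-]
Step 2: ref 4 → FAULT, frames=[1,3,4]
Step 3: ref 4 → HIT, frames=[1,3,4]
Step 4: ref 1 → HIT, frames=[1,3,4]
Step 5: ref 1 → HIT, frames=[1,3,4]
Step 6: ref 2 → FAULT (evict 3), frames=[1,2,4]
Step 7: ref 3 → FAULT (evict 4), frames=[1,2,3]
Step 8: ref 2 → HIT, frames=[1,2,3]
Step 9: ref 4 → FAULT (evict 1), frames=[4,2,3]
Total faults: 6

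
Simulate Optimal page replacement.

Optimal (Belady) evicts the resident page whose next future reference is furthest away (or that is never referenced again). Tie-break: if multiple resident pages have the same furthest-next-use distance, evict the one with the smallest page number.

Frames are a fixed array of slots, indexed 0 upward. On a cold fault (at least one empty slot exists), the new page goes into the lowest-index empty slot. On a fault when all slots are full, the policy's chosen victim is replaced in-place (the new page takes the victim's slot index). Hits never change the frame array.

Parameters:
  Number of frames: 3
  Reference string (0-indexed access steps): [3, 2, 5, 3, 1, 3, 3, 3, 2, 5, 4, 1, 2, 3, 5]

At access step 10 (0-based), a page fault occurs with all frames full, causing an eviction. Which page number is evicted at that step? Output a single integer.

Answer: 5

Derivation:
Step 0: ref 3 -> FAULT, frames=[3,-,-]
Step 1: ref 2 -> FAULT, frames=[3,2,-]
Step 2: ref 5 -> FAULT, frames=[3,2,5]
Step 3: ref 3 -> HIT, frames=[3,2,5]
Step 4: ref 1 -> FAULT, evict 5, frames=[3,2,1]
Step 5: ref 3 -> HIT, frames=[3,2,1]
Step 6: ref 3 -> HIT, frames=[3,2,1]
Step 7: ref 3 -> HIT, frames=[3,2,1]
Step 8: ref 2 -> HIT, frames=[3,2,1]
Step 9: ref 5 -> FAULT, evict 3, frames=[5,2,1]
Step 10: ref 4 -> FAULT, evict 5, frames=[4,2,1]
At step 10: evicted page 5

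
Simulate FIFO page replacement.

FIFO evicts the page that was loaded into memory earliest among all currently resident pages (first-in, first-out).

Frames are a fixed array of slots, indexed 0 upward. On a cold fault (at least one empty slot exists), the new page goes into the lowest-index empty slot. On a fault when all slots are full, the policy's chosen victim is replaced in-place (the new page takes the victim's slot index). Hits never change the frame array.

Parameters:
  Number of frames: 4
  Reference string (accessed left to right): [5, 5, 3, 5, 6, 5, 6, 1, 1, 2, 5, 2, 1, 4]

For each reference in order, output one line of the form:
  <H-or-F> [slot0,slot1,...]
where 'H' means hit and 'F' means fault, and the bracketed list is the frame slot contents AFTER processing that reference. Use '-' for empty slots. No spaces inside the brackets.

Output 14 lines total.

F [5,-,-,-]
H [5,-,-,-]
F [5,3,-,-]
H [5,3,-,-]
F [5,3,6,-]
H [5,3,6,-]
H [5,3,6,-]
F [5,3,6,1]
H [5,3,6,1]
F [2,3,6,1]
F [2,5,6,1]
H [2,5,6,1]
H [2,5,6,1]
F [2,5,4,1]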